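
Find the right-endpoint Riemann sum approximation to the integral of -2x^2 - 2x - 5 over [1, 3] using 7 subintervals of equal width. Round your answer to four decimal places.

Δx = (3 − 1)/7 = 2/7.
Right endpoints: 9/7, 11/7, 13/7, 15/7, 17/7, 19/7, 3.
f(9/7) = -533/49, f(11/7) = -641/49, f(13/7) = -765/49, f(15/7) = -905/49, f(17/7) = -1061/49, f(19/7) = -1233/49, f(3) = -29.
Sum = Δx · [f(9/7) + f(11/7) + f(13/7) + ...].
Sum ≈ -38.2449.

-38.2449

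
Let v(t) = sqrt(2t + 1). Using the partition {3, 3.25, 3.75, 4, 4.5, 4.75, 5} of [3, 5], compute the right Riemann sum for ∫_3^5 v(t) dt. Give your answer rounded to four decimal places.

6.1128

Subinterval widths: 0.25, 0.5, 0.25, 0.5, 0.25, 0.25.
Right endpoints: 3.25, 3.75, 4, 4.5, 4.75, 5.
v(3.25) ≈ 2.7386, v(3.75) ≈ 2.9155, v(4) ≈ 3.0000, v(4.5) ≈ 3.1623, v(4.75) ≈ 3.2404, v(5) ≈ 3.3166.
Sum = Σ Δt_i · v(t_i).
Sum ≈ 6.1128.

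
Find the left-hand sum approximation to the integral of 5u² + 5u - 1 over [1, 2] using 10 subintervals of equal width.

Δu = (2 − 1)/10 = 0.1.
Left endpoints: 1, 1.1, 1.2, 1.3, 1.4, 1.5, 1.6, 1.7, 1.8, 1.9.
f(1) = 9, f(1.1) = 10.55, f(1.2) = 12.2, f(1.3) = 13.95, f(1.4) = 15.8, f(1.5) = 17.75, f(1.6) = 19.8, f(1.7) = 21.95, f(1.8) = 24.2, f(1.9) = 26.55.
Sum = Δu · [f(1) + f(1.1) + f(1.2) + ...].
Sum = 17.175.

17.175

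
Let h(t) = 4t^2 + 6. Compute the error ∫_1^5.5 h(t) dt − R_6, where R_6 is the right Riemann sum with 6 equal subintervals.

Exact integral: ∫_1^5.5 h(t) dt = 247.5.
R_6 = 293.0625.
Error = 247.5 − 293.0625 = -45.5625.

-45.5625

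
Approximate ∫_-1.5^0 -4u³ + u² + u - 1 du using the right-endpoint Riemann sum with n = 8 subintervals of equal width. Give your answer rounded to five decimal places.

2.31445

Δu = (0 − (-1.5))/8 = 0.1875.
Right endpoints: -1.3125, -1.125, -0.9375, -0.75, -0.5625, -0.375, -0.1875, 0.
f(-1.3125) = 8657/1024, f(-1.125) = 4.8359375, f(-0.9375) = 2291/1024, f(-0.75) = 0.5, f(-0.5625) = -547/1024, f(-0.375) = -1.0234375, f(-0.1875) = -1153/1024, f(0) = -1.
Sum = Δu · [f(-1.3125) + f(-1.125) + f(-0.9375) + ...].
Sum ≈ 2.31445.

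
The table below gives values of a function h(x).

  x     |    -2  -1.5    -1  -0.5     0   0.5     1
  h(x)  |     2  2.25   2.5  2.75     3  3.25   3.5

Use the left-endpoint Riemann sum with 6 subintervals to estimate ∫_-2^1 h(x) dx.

Δx = 0.5.
Sum = 0.5·[2 + 2.25 + 2.5 + 2.75 + 3 + 3.25] = 7.875.

7.875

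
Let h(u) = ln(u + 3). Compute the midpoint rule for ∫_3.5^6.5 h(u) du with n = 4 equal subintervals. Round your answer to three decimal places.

6.222

Δu = (6.5 − 3.5)/4 = 0.75.
Midpoints: 3.875, 4.625, 5.375, 6.125.
h(3.875) ≈ 1.928, h(4.625) ≈ 2.031, h(5.375) ≈ 2.125, h(6.125) ≈ 2.211.
Sum = Δu · [h(3.875) + h(4.625) + h(5.375) + h(6.125)].
Sum ≈ 6.222.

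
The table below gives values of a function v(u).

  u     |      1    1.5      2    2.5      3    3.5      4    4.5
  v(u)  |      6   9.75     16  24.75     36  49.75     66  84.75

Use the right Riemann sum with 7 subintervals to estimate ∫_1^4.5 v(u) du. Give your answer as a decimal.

Δu = 0.5.
Sum = 0.5·[9.75 + 16 + 24.75 + 36 + 49.75 + 66 + 84.75] = 143.5.

143.5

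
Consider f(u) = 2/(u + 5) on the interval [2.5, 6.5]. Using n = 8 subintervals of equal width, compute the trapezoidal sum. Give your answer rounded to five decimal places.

0.85531

Δu = (6.5 − 2.5)/8 = 0.5.
f(2.5) = 4/15, f(3) = 0.25, f(3.5) = 4/17, f(4) = 2/9, f(4.5) = 4/19, f(5) = 0.2, f(5.5) = 4/21, f(6) = 2/11, f(6.5) = 4/23.
T_8 = (Δu/2)·[f(u_0) + 2f(u_1) + ... + 2f(u_{7}) + f(u_8)].
Sum ≈ 0.85531.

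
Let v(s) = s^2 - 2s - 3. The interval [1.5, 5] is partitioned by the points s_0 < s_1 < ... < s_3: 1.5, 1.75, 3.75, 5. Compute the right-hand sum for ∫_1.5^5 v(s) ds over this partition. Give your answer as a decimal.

Subinterval widths: 0.25, 2, 1.25.
Right endpoints: 1.75, 3.75, 5.
v(1.75) = -3.4375, v(3.75) = 3.5625, v(5) = 12.
Sum = Σ Δs_i · v(s_i).
Sum = 21.265625.

21.265625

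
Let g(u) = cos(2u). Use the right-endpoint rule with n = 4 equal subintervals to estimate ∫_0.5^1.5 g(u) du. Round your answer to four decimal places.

Δu = (1.5 − 0.5)/4 = 0.25.
Right endpoints: 0.75, 1, 1.25, 1.5.
g(0.75) ≈ 0.0707, g(1) ≈ -0.4161, g(1.25) ≈ -0.8011, g(1.5) ≈ -0.9900.
Sum = Δu · [g(0.75) + g(1) + g(1.25) + g(1.5)].
Sum ≈ -0.5341.

-0.5341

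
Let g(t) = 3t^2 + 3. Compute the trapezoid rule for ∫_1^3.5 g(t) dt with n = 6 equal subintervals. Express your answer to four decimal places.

49.5920

Δt = (3.5 − 1)/6 = 5/12.
g(1) = 6, g(17/12) = 433/48, g(11/6) = 157/12, g(2.25) = 18.1875, g(8/3) = 73/3, g(37/12) = 1513/48, g(3.5) = 39.75.
T_6 = (Δt/2)·[g(t_0) + 2g(t_1) + ... + 2g(t_{5}) + g(t_6)].
Sum ≈ 49.5920.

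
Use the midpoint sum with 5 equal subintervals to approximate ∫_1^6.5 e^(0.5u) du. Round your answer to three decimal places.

47.680

Δu = (6.5 − 1)/5 = 1.1.
Midpoints: 1.55, 2.65, 3.75, 4.85, 5.95.
f(1.55) ≈ 2.171, f(2.65) ≈ 3.762, f(3.75) ≈ 6.521, f(4.85) ≈ 11.302, f(5.95) ≈ 19.590.
Sum = Δu · [f(1.55) + f(2.65) + f(3.75) + f(4.85) + f(5.95)].
Sum ≈ 47.680.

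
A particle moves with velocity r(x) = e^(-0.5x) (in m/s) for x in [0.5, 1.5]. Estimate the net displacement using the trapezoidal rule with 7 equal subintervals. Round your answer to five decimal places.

0.61313

Δx = (1.5 − 0.5)/7 = 1/7.
r(0.5) ≈ 0.77880, r(9/14) ≈ 0.72511, r(11/14) ≈ 0.67513, r(13/14) ≈ 0.62858, r(15/14) ≈ 0.58525, r(17/14) ≈ 0.54491, r(19/14) ≈ 0.50734, r(1.5) ≈ 0.47237.
T_7 = (Δx/2)·[r(x_0) + 2r(x_1) + ... + 2r(x_{6}) + r(x_7)].
Sum ≈ 0.61313.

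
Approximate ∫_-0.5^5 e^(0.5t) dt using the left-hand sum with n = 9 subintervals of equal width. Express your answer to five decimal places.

19.50010

Δt = (5 − (-0.5))/9 = 11/18.
Left endpoints: -0.5, 1/9, 13/18, 4/3, 35/18, 23/9, 19/6, 34/9, 79/18.
f(-0.5) ≈ 0.77880, f(1/9) ≈ 1.05713, f(13/18) ≈ 1.43492, f(4/3) ≈ 1.94773, f(35/18) ≈ 2.64381, f(23/9) ≈ 3.58866, f(19/6) ≈ 4.87117, f(34/9) ≈ 6.61202, f(79/18) ≈ 8.97501.
Sum = Δt · [f(-0.5) + f(1/9) + f(13/18) + ...].
Sum ≈ 19.50010.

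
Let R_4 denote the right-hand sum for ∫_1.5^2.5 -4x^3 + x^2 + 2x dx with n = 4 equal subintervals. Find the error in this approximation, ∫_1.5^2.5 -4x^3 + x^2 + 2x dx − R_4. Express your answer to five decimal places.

Exact integral: ∫_1.5^2.5 f(x) dx ≈ -25.9166667.
R_4 = -31.53125.
Error ≈ -25.9166667 − (-31.53125) ≈ 5.61458.

5.61458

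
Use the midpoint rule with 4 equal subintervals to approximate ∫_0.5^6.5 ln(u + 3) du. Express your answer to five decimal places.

Δu = (6.5 − 0.5)/4 = 1.5.
Midpoints: 1.25, 2.75, 4.25, 5.75.
f(1.25) ≈ 1.44692, f(2.75) ≈ 1.74920, f(4.25) ≈ 1.98100, f(5.75) ≈ 2.16905.
Sum = Δu · [f(1.25) + f(2.75) + f(4.25) + f(5.75)].
Sum ≈ 11.01926.

11.01926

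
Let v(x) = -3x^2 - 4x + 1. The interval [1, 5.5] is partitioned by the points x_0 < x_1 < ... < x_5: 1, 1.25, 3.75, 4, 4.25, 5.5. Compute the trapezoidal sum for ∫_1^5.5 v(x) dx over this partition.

-228.1875

Subinterval widths: 0.25, 2.5, 0.25, 0.25, 1.25.
v(1) = -6, v(1.25) = -8.6875, v(3.75) = -56.1875, v(4) = -63, v(4.25) = -70.1875, v(5.5) = -111.75.
On each subinterval the trapezoid contributes (Δx_i/2)·[v(x_{i-1}) + v(x_i)].
Sum = -228.1875.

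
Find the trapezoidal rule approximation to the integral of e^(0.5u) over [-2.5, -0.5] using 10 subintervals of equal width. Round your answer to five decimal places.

Δu = (-0.5 − (-2.5))/10 = 0.2.
f(-2.5) ≈ 0.28650, f(-2.3) ≈ 0.31664, f(-2.1) ≈ 0.34994, f(-1.9) ≈ 0.38674, f(-1.7) ≈ 0.42741, f(-1.5) ≈ 0.47237, f(-1.3) ≈ 0.52205, f(-1.1) ≈ 0.57695, f(-0.9) ≈ 0.63763, f(-0.7) ≈ 0.70469, f(-0.5) ≈ 0.77880.
T_10 = (Δu/2)·[f(u_0) + 2f(u_1) + ... + 2f(u_{9}) + f(u_10)].
Sum ≈ 0.98541.

0.98541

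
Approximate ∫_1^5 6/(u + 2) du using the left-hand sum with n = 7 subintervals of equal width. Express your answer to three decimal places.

5.425

Δu = (5 − 1)/7 = 4/7.
Left endpoints: 1, 11/7, 15/7, 19/7, 23/7, 27/7, 31/7.
f(1) = 2, f(11/7) = 1.68, f(15/7) = 42/29, f(19/7) = 14/11, f(23/7) = 42/37, f(27/7) = 42/41, f(31/7) = 14/15.
Sum = Δu · [f(1) + f(11/7) + f(15/7) + ...].
Sum ≈ 5.425.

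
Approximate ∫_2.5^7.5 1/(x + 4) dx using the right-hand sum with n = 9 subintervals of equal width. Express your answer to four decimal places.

Δx = (7.5 − 2.5)/9 = 5/9.
Right endpoints: 55/18, 65/18, 25/6, 85/18, 95/18, 35/6, 115/18, 125/18, 7.5.
f(55/18) = 18/127, f(65/18) = 18/137, f(25/6) = 6/49, f(85/18) = 18/157, f(95/18) = 18/167, f(35/6) = 6/59, f(115/18) = 18/187, f(125/18) = 18/197, f(7.5) = 2/23.
Sum = Δx · [f(55/18) + f(65/18) + f(25/6) + ...].
Sum ≈ 0.5524.

0.5524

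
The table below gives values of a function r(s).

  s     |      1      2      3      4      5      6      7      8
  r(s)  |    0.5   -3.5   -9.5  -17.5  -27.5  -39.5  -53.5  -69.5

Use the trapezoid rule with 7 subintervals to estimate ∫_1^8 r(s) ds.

-185.5

Δs = 1.
T_7 = (1/2)·[0.5 + 2·(-3.5) + 2·(-9.5) + 2·(-17.5) + 2·(-27.5) + 2·(-39.5) + 2·(-53.5) + (-69.5)] = -185.5.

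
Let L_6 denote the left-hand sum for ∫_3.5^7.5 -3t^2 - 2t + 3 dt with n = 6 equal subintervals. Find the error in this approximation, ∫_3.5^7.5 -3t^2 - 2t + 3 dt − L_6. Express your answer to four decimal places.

Exact integral: ∫_3.5^7.5 f(t) dt = -411.
L_6 ≈ -365.222222.
Error ≈ -411 − (-365.222222) ≈ -45.7778.

-45.7778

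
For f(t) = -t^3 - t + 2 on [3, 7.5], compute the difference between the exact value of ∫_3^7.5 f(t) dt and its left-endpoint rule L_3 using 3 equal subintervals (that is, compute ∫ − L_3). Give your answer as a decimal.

-272.953125

Exact integral: ∫_3^7.5 f(t) dt = -785.390625.
L_3 = -512.4375.
Error = -785.390625 − (-512.4375) = -272.953125.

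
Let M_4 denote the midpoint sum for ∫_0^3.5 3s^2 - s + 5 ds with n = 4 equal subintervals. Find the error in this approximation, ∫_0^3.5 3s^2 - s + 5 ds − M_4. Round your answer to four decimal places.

Exact integral: ∫_0^3.5 f(s) ds = 54.25.
M_4 ≈ 53.580078.
Error ≈ 54.25 − 53.580078 ≈ 0.6699.

0.6699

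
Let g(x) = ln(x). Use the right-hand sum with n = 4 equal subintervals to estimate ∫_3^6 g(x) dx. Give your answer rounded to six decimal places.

Δx = (6 − 3)/4 = 0.75.
Right endpoints: 3.75, 4.5, 5.25, 6.
g(3.75) ≈ 1.321756, g(4.5) ≈ 1.504077, g(5.25) ≈ 1.658228, g(6) ≈ 1.791759.
Sum = Δx · [g(3.75) + g(4.5) + g(5.25) + g(6)].
Sum ≈ 4.706866.

4.706866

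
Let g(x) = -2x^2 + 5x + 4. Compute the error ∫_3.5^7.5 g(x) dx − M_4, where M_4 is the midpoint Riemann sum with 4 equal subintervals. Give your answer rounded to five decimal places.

Exact integral: ∫_3.5^7.5 g(x) dx ≈ -126.6666667.
M_4 = -126.
Error ≈ -126.6666667 − (-126) ≈ -0.66667.

-0.66667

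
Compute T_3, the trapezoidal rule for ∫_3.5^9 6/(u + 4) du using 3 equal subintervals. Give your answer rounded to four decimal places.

Δu = (9 − 3.5)/3 = 11/6.
f(3.5) = 0.8, f(16/3) = 9/14, f(43/6) = 36/67, f(9) = 6/13.
T_3 = (Δu/2)·[f(u_0) + 2f(u_1) + 2f(u_2) + f(u_3)].
Sum ≈ 3.3201.

3.3201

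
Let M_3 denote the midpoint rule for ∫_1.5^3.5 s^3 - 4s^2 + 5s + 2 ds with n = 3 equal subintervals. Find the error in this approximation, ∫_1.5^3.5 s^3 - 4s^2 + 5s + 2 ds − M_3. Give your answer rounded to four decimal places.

Exact integral: ∫_1.5^3.5 f(s) ds ≈ 12.583333.
M_3 ≈ 12.324074.
Error ≈ 12.583333 − 12.324074 ≈ 0.2593.

0.2593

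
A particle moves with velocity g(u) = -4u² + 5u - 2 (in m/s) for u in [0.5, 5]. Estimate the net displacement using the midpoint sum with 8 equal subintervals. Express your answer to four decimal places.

-113.1504

Δu = (5 − 0.5)/8 = 0.5625.
Midpoints: 0.78125, 1.34375, 1.90625, 2.46875, 3.03125, 3.59375, 4.15625, 4.71875.
g(0.78125) = -0.53515625, g(1.34375) = -2.50390625, g(1.90625) = -7.00390625, g(2.46875) = -14.03515625, g(3.03125) = -23.59765625, g(3.59375) = -35.69140625, g(4.15625) = -50.31640625, g(4.71875) = -67.47265625.
Sum = Δu · [g(0.78125) + g(1.34375) + g(1.90625) + ...].
Sum ≈ -113.1504.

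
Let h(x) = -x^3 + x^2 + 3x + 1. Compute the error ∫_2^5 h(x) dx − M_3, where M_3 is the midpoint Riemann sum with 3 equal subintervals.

-2.375

Exact integral: ∫_2^5 h(x) dx = -78.75.
M_3 = -76.375.
Error = -78.75 − (-76.375) = -2.375.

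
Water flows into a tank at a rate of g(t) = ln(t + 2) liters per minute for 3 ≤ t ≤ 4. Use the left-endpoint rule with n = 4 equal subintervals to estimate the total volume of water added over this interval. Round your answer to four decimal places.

Δt = (4 − 3)/4 = 0.25.
Left endpoints: 3, 3.25, 3.5, 3.75.
g(3) ≈ 1.6094, g(3.25) ≈ 1.6582, g(3.5) ≈ 1.7047, g(3.75) ≈ 1.7492.
Sum = Δt · [g(3) + g(3.25) + g(3.5) + g(3.75)].
Sum ≈ 1.6804.

1.6804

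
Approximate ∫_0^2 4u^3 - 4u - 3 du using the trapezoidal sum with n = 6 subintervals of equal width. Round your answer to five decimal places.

Δu = (2 − 0)/6 = 1/3.
f(0) = -3, f(1/3) = -113/27, f(2/3) = -121/27, f(1) = -3, f(4/3) = 31/27, f(5/3) = 239/27, f(2) = 21.
T_6 = (Δu/2)·[f(u_0) + 2f(u_1) + ... + 2f(u_{5}) + f(u_6)].
Sum ≈ 2.44444.

2.44444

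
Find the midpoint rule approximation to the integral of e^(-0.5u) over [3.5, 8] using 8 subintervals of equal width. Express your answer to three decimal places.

Δu = (8 − 3.5)/8 = 0.5625.
Midpoints: 3.78125, 4.34375, 4.90625, 5.46875, 6.03125, 6.59375, 7.15625, 7.71875.
f(3.78125) ≈ 0.151, f(4.34375) ≈ 0.114, f(4.90625) ≈ 0.086, f(5.46875) ≈ 0.065, f(6.03125) ≈ 0.049, f(6.59375) ≈ 0.037, f(7.15625) ≈ 0.028, f(7.71875) ≈ 0.021.
Sum = Δu · [f(3.78125) + f(4.34375) + f(4.90625) + ...].
Sum ≈ 0.310.

0.310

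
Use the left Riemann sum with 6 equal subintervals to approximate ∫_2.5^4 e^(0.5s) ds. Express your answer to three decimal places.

7.320

Δs = (4 − 2.5)/6 = 0.25.
Left endpoints: 2.5, 2.75, 3, 3.25, 3.5, 3.75.
f(2.5) ≈ 3.490, f(2.75) ≈ 3.955, f(3) ≈ 4.482, f(3.25) ≈ 5.078, f(3.5) ≈ 5.755, f(3.75) ≈ 6.521.
Sum = Δs · [f(2.5) + f(2.75) + f(3) + ...].
Sum ≈ 7.320.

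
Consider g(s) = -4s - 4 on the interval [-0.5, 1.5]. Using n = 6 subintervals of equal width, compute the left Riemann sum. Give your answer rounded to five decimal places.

Δs = (1.5 − (-0.5))/6 = 1/3.
Left endpoints: -0.5, -1/6, 1/6, 0.5, 5/6, 7/6.
g(-0.5) = -2, g(-1/6) = -10/3, g(1/6) = -14/3, g(0.5) = -6, g(5/6) = -22/3, g(7/6) = -26/3.
Sum = Δs · [g(-0.5) + g(-1/6) + g(1/6) + ...].
Sum ≈ -10.66667.

-10.66667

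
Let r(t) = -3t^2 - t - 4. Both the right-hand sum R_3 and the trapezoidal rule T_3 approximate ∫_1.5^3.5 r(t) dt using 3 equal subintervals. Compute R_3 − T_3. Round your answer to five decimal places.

-10.66667

R_3 ≈ -63.6111111.
T_3 ≈ -52.9444444.
R_3 − T_3 ≈ -10.66667.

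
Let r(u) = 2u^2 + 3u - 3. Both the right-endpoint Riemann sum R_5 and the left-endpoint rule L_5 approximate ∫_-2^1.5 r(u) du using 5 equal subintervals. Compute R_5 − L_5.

R_5 = -2.52.
L_5 = -7.42.
R_5 − L_5 = 4.9.

4.9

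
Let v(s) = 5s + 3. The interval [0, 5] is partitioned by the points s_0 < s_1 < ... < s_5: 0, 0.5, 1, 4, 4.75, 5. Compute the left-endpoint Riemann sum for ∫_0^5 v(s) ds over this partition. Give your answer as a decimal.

Subinterval widths: 0.5, 0.5, 3, 0.75, 0.25.
Left endpoints: 0, 0.5, 1, 4, 4.75.
v(0) = 3, v(0.5) = 5.5, v(1) = 8, v(4) = 23, v(4.75) = 26.75.
Sum = Σ Δs_i · v(s_i).
Sum = 52.1875.

52.1875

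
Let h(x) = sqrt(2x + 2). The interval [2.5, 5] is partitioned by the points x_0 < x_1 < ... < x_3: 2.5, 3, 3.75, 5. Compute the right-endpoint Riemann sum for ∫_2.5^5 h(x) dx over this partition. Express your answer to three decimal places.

8.056

Subinterval widths: 0.5, 0.75, 1.25.
Right endpoints: 3, 3.75, 5.
h(3) ≈ 2.828, h(3.75) ≈ 3.082, h(5) ≈ 3.464.
Sum = Σ Δx_i · h(x_i).
Sum ≈ 8.056.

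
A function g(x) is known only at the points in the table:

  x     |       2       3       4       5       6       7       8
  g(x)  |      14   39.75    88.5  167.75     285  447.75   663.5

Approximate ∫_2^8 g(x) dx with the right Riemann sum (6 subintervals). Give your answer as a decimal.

1692.25

Δx = 1.
Sum = 1·[39.75 + 88.5 + 167.75 + 285 + 447.75 + 663.5] = 1692.25.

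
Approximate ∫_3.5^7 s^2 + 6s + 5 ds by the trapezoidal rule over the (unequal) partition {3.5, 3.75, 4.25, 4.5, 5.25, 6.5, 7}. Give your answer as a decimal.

Subinterval widths: 0.25, 0.5, 0.25, 0.75, 1.25, 0.5.
f(3.5) = 38.25, f(3.75) = 41.5625, f(4.25) = 48.5625, f(4.5) = 52.25, f(5.25) = 64.0625, f(6.5) = 86.25, f(7) = 96.
On each subinterval the trapezoid contributes (Δs_i/2)·[f(s_{i-1}) + f(s_i)].
Sum = 228.234375.

228.234375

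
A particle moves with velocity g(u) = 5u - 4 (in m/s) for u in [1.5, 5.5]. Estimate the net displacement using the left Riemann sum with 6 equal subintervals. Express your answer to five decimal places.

Δu = (5.5 − 1.5)/6 = 2/3.
Left endpoints: 1.5, 13/6, 17/6, 3.5, 25/6, 29/6.
g(1.5) = 3.5, g(13/6) = 41/6, g(17/6) = 61/6, g(3.5) = 13.5, g(25/6) = 101/6, g(29/6) = 121/6.
Sum = Δu · [g(1.5) + g(13/6) + g(17/6) + ...].
Sum ≈ 47.33333.

47.33333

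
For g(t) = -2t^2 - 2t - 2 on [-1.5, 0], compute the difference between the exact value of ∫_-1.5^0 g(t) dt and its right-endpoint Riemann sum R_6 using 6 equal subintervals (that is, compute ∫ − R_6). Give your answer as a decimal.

Exact integral: ∫_-1.5^0 g(t) dt = -3.
R_6 = -2.84375.
Error = -3 − (-2.84375) = -0.15625.

-0.15625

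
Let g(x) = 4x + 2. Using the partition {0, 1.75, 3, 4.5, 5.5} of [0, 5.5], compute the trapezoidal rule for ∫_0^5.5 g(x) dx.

Subinterval widths: 1.75, 1.25, 1.5, 1.
g(0) = 2, g(1.75) = 9, g(3) = 14, g(4.5) = 20, g(5.5) = 24.
On each subinterval the trapezoid contributes (Δx_i/2)·[g(x_{i-1}) + g(x_i)].
Sum = 71.5.

71.5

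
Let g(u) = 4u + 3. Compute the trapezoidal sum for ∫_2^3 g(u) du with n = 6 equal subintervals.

13

Δu = (3 − 2)/6 = 1/6.
g(2) = 11, g(13/6) = 35/3, g(7/3) = 37/3, g(2.5) = 13, g(8/3) = 41/3, g(17/6) = 43/3, g(3) = 15.
T_6 = (Δu/2)·[g(u_0) + 2g(u_1) + ... + 2g(u_{5}) + g(u_6)].
Sum = 13.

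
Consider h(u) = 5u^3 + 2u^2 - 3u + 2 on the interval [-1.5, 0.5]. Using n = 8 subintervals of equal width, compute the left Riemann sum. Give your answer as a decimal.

2.03125

Δu = (0.5 − (-1.5))/8 = 0.25.
Left endpoints: -1.5, -1.25, -1, -0.75, -0.5, -0.25, 0, 0.25.
h(-1.5) = -5.875, h(-1.25) = -0.890625, h(-1) = 2, h(-0.75) = 3.265625, h(-0.5) = 3.375, h(-0.25) = 2.796875, h(0) = 2, h(0.25) = 1.453125.
Sum = Δu · [h(-1.5) + h(-1.25) + h(-1) + ...].
Sum = 2.03125.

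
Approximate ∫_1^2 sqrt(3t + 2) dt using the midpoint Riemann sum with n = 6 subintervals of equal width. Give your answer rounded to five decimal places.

Δt = (2 − 1)/6 = 1/6.
Midpoints: 13/12, 1.25, 17/12, 19/12, 1.75, 23/12.
f(13/12) ≈ 2.29129, f(1.25) ≈ 2.39792, f(17/12) ≈ 2.50000, f(19/12) ≈ 2.59808, f(1.75) ≈ 2.69258, f(23/12) ≈ 2.78388.
Sum = Δt · [f(13/12) + f(1.25) + f(17/12) + ...].
Sum ≈ 2.54396.

2.54396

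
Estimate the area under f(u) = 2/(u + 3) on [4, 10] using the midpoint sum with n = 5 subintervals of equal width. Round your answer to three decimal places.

1.236

Δu = (10 − 4)/5 = 1.2.
Midpoints: 4.6, 5.8, 7, 8.2, 9.4.
f(4.6) = 5/19, f(5.8) = 5/22, f(7) = 0.2, f(8.2) = 5/28, f(9.4) = 5/31.
Sum = Δu · [f(4.6) + f(5.8) + f(7) + f(8.2) + f(9.4)].
Sum ≈ 1.236.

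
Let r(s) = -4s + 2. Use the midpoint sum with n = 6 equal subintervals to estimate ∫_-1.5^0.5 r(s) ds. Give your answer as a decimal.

Δs = (0.5 − (-1.5))/6 = 1/3.
Midpoints: -4/3, -1, -2/3, -1/3, 0, 1/3.
r(-4/3) = 22/3, r(-1) = 6, r(-2/3) = 14/3, r(-1/3) = 10/3, r(0) = 2, r(1/3) = 2/3.
Sum = Δs · [r(-4/3) + r(-1) + r(-2/3) + ...].
Sum = 8.

8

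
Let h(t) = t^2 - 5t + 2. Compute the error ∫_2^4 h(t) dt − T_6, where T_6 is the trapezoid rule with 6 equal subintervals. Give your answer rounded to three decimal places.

Exact integral: ∫_2^4 h(t) dt ≈ -7.33333.
T_6 ≈ -7.29630.
Error ≈ -7.33333 − (-7.29630) ≈ -0.037.

-0.037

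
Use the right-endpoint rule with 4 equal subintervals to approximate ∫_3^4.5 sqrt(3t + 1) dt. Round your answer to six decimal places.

5.362683

Δt = (4.5 − 3)/4 = 0.375.
Right endpoints: 3.375, 3.75, 4.125, 4.5.
f(3.375) ≈ 3.335416, f(3.75) ≈ 3.500000, f(4.125) ≈ 3.657185, f(4.5) ≈ 3.807887.
Sum = Δt · [f(3.375) + f(3.75) + f(4.125) + f(4.5)].
Sum ≈ 5.362683.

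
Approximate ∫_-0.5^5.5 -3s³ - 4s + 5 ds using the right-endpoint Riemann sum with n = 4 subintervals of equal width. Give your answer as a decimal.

-1159.5

Δs = (5.5 − (-0.5))/4 = 1.5.
Right endpoints: 1, 2.5, 4, 5.5.
f(1) = -2, f(2.5) = -51.875, f(4) = -203, f(5.5) = -516.125.
Sum = Δs · [f(1) + f(2.5) + f(4) + f(5.5)].
Sum = -1159.5.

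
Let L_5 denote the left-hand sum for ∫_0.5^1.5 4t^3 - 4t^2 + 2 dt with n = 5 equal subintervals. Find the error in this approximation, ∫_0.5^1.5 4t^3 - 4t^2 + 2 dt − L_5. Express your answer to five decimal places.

Exact integral: ∫_0.5^1.5 f(t) dt ≈ 2.6666667.
L_5 = 2.22.
Error ≈ 2.6666667 − 2.22 ≈ 0.44667.

0.44667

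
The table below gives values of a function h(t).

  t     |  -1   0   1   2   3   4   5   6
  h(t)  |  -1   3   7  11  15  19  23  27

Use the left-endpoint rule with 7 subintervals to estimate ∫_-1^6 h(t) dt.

77

Δt = 1.
Sum = 1·[(-1) + 3 + 7 + 11 + 15 + 19 + 23] = 77.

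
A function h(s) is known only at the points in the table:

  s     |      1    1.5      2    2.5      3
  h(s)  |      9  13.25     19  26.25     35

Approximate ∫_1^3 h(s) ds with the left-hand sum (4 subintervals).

33.75

Δs = 0.5.
Sum = 0.5·[9 + 13.25 + 19 + 26.25] = 33.75.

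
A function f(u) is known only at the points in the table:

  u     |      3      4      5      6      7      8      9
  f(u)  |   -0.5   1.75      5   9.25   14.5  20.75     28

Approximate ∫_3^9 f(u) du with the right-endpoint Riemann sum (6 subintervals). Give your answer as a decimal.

79.25

Δu = 1.
Sum = 1·[1.75 + 5 + 9.25 + 14.5 + 20.75 + 28] = 79.25.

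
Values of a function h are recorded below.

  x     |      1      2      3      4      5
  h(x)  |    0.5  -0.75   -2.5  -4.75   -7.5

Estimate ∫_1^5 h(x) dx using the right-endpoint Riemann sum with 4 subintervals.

-15.5

Δx = 1.
Sum = 1·[(-0.75) + (-2.5) + (-4.75) + (-7.5)] = -15.5.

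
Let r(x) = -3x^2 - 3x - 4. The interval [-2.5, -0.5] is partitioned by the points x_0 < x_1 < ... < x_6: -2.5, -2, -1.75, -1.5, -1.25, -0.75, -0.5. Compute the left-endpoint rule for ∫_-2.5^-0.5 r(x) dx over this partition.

-17

Subinterval widths: 0.5, 0.25, 0.25, 0.25, 0.5, 0.25.
Left endpoints: -2.5, -2, -1.75, -1.5, -1.25, -0.75.
r(-2.5) = -15.25, r(-2) = -10, r(-1.75) = -7.9375, r(-1.5) = -6.25, r(-1.25) = -4.9375, r(-0.75) = -3.4375.
Sum = Σ Δx_i · r(x_i).
Sum = -17.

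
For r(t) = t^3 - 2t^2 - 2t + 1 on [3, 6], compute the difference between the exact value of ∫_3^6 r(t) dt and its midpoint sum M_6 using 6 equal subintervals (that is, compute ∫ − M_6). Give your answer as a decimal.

0.71875

Exact integral: ∫_3^6 r(t) dt = 153.75.
M_6 = 153.03125.
Error = 153.75 − 153.03125 = 0.71875.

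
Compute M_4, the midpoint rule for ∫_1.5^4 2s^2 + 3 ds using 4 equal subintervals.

Δs = (4 − 1.5)/4 = 0.625.
Midpoints: 1.8125, 2.4375, 3.0625, 3.6875.
f(1.8125) = 9.5703125, f(2.4375) = 14.8828125, f(3.0625) = 21.7578125, f(3.6875) = 30.1953125.
Sum = Δs · [f(1.8125) + f(2.4375) + f(3.0625) + f(3.6875)].
Sum = 47.75390625.

47.75390625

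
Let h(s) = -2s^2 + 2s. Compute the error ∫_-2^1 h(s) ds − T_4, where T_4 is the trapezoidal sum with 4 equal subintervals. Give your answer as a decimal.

0.5625

Exact integral: ∫_-2^1 h(s) ds = -9.
T_4 = -9.5625.
Error = -9 − (-9.5625) = 0.5625.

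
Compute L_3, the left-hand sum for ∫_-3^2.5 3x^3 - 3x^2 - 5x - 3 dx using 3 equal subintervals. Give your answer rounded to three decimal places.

-199.451

Δx = (2.5 − (-3))/3 = 11/6.
Left endpoints: -3, -7/6, 2/3.
f(-3) = -96, f(-7/6) = -433/72, f(2/3) = -61/9.
Sum = Δx · [f(-3) + f(-7/6) + f(2/3)].
Sum ≈ -199.451.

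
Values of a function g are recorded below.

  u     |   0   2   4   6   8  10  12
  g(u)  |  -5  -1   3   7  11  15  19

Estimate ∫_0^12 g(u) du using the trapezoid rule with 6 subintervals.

Δu = 2.
T_6 = (2/2)·[(-5) + 2·(-1) + 2·3 + 2·7 + 2·11 + 2·15 + 19] = 84.

84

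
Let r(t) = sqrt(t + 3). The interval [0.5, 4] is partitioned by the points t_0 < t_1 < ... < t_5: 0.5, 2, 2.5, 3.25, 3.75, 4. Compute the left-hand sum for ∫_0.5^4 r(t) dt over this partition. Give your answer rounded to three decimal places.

7.583

Subinterval widths: 1.5, 0.5, 0.75, 0.5, 0.25.
Left endpoints: 0.5, 2, 2.5, 3.25, 3.75.
r(0.5) ≈ 1.871, r(2) ≈ 2.236, r(2.5) ≈ 2.345, r(3.25) ≈ 2.500, r(3.75) ≈ 2.598.
Sum = Σ Δt_i · r(t_i).
Sum ≈ 7.583.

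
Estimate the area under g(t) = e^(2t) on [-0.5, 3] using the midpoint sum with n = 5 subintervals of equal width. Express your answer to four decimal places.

Δt = (3 − (-0.5))/5 = 0.7.
Midpoints: -0.15, 0.55, 1.25, 1.95, 2.65.
g(-0.15) ≈ 0.7408, g(0.55) ≈ 3.0042, g(1.25) ≈ 12.1825, g(1.95) ≈ 49.4024, g(2.65) ≈ 200.3368.
Sum = Δt · [g(-0.15) + g(0.55) + g(1.25) + g(1.95) + g(2.65)].
Sum ≈ 185.9667.

185.9667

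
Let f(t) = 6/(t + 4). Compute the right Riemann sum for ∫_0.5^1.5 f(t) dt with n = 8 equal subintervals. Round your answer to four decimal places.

Δt = (1.5 − 0.5)/8 = 0.125.
Right endpoints: 0.625, 0.75, 0.875, 1, 1.125, 1.25, 1.375, 1.5.
f(0.625) = 48/37, f(0.75) = 24/19, f(0.875) = 16/13, f(1) = 1.2, f(1.125) = 48/41, f(1.25) = 8/7, f(1.375) = 48/43, f(1.5) = 12/11.
Sum = Δt · [f(0.625) + f(0.75) + f(0.875) + ...].
Sum ≈ 1.1890.

1.1890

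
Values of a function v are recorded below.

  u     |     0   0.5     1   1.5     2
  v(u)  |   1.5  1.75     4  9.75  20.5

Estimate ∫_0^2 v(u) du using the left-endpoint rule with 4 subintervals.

Δu = 0.5.
Sum = 0.5·[1.5 + 1.75 + 4 + 9.75] = 8.5.

8.5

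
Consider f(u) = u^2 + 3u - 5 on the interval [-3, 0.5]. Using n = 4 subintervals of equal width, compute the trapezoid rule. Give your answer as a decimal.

-21.13671875

Δu = (0.5 − (-3))/4 = 0.875.
f(-3) = -5, f(-2.125) = -6.859375, f(-1.25) = -7.1875, f(-0.375) = -5.984375, f(0.5) = -3.25.
T_4 = (Δu/2)·[f(u_0) + 2f(u_1) + 2f(u_2) + 2f(u_3) + f(u_4)].
Sum = -21.13671875.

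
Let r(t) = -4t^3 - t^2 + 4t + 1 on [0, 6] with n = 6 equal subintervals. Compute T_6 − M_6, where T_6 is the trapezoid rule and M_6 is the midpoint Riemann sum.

-55.5

T_6 = -1327.
M_6 = -1271.5.
T_6 − M_6 = -55.5.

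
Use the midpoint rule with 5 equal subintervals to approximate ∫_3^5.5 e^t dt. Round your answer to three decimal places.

222.284

Δt = (5.5 − 3)/5 = 0.5.
Midpoints: 3.25, 3.75, 4.25, 4.75, 5.25.
f(3.25) ≈ 25.790, f(3.75) ≈ 42.521, f(4.25) ≈ 70.105, f(4.75) ≈ 115.584, f(5.25) ≈ 190.566.
Sum = Δt · [f(3.25) + f(3.75) + f(4.25) + f(4.75) + f(5.25)].
Sum ≈ 222.284.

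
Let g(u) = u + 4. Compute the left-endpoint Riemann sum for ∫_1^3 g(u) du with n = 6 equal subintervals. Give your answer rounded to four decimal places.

Δu = (3 − 1)/6 = 1/3.
Left endpoints: 1, 4/3, 5/3, 2, 7/3, 8/3.
g(1) = 5, g(4/3) = 16/3, g(5/3) = 17/3, g(2) = 6, g(7/3) = 19/3, g(8/3) = 20/3.
Sum = Δu · [g(1) + g(4/3) + g(5/3) + ...].
Sum ≈ 11.6667.

11.6667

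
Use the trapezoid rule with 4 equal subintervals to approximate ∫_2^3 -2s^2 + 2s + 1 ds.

Δs = (3 − 2)/4 = 0.25.
f(2) = -3, f(2.25) = -4.625, f(2.5) = -6.5, f(2.75) = -8.625, f(3) = -11.
T_4 = (Δs/2)·[f(s_0) + 2f(s_1) + 2f(s_2) + 2f(s_3) + f(s_4)].
Sum = -6.6875.

-6.6875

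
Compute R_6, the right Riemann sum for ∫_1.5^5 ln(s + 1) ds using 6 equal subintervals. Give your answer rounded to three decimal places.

5.209

Δs = (5 − 1.5)/6 = 7/12.
Right endpoints: 25/12, 8/3, 3.25, 23/6, 53/12, 5.
f(25/12) ≈ 1.126, f(8/3) ≈ 1.299, f(3.25) ≈ 1.447, f(23/6) ≈ 1.576, f(53/12) ≈ 1.689, f(5) ≈ 1.792.
Sum = Δs · [f(25/12) + f(8/3) + f(3.25) + ...].
Sum ≈ 5.209.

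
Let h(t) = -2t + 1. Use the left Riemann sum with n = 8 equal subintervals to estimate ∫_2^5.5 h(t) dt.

-21.21875

Δt = (5.5 − 2)/8 = 0.4375.
Left endpoints: 2, 2.4375, 2.875, 3.3125, 3.75, 4.1875, 4.625, 5.0625.
h(2) = -3, h(2.4375) = -3.875, h(2.875) = -4.75, h(3.3125) = -5.625, h(3.75) = -6.5, h(4.1875) = -7.375, h(4.625) = -8.25, h(5.0625) = -9.125.
Sum = Δt · [h(2) + h(2.4375) + h(2.875) + ...].
Sum = -21.21875.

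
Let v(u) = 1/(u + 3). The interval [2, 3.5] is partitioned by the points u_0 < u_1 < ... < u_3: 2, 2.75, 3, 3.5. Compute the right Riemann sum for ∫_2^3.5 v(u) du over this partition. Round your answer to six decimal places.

Subinterval widths: 0.75, 0.25, 0.5.
Right endpoints: 2.75, 3, 3.5.
v(2.75) = 4/23, v(3) = 1/6, v(3.5) = 2/13.
Sum = Σ Δu_i · v(u_i).
Sum ≈ 0.249025.

0.249025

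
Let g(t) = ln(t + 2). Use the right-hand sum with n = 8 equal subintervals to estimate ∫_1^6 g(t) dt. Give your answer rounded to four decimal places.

Δt = (6 − 1)/8 = 0.625.
Right endpoints: 1.625, 2.25, 2.875, 3.5, 4.125, 4.75, 5.375, 6.
g(1.625) ≈ 1.2879, g(2.25) ≈ 1.4469, g(2.875) ≈ 1.5841, g(3.5) ≈ 1.7047, g(4.125) ≈ 1.8124, g(4.75) ≈ 1.9095, g(5.375) ≈ 1.9981, g(6) ≈ 2.0794.
Sum = Δt · [g(1.625) + g(2.25) + g(2.875) + ...].
Sum ≈ 8.6394.

8.6394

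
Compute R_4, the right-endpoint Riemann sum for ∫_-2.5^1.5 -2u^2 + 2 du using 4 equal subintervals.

Δu = (1.5 − (-2.5))/4 = 1.
Right endpoints: -1.5, -0.5, 0.5, 1.5.
f(-1.5) = -2.5, f(-0.5) = 1.5, f(0.5) = 1.5, f(1.5) = -2.5.
Sum = Δu · [f(-1.5) + f(-0.5) + f(0.5) + f(1.5)].
Sum = -2.

-2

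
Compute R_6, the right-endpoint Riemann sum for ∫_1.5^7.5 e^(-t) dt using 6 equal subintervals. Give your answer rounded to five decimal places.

0.12953

Δt = (7.5 − 1.5)/6 = 1.
Right endpoints: 2.5, 3.5, 4.5, 5.5, 6.5, 7.5.
f(2.5) ≈ 0.08208, f(3.5) ≈ 0.03020, f(4.5) ≈ 0.01111, f(5.5) ≈ 0.00409, f(6.5) ≈ 0.00150, f(7.5) ≈ 0.00055.
Sum = Δt · [f(2.5) + f(3.5) + f(4.5) + ...].
Sum ≈ 0.12953.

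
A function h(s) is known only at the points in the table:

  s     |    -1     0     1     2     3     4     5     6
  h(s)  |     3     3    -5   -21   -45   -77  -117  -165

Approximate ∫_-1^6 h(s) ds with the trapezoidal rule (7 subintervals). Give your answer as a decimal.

Δs = 1.
T_7 = (1/2)·[3 + 2·3 + 2·(-5) + 2·(-21) + 2·(-45) + 2·(-77) + 2·(-117) + (-165)] = -343.

-343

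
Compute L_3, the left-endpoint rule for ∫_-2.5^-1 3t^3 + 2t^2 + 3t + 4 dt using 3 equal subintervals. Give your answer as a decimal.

Δt = (-1 − (-2.5))/3 = 0.5.
Left endpoints: -2.5, -2, -1.5.
f(-2.5) = -37.875, f(-2) = -18, f(-1.5) = -6.125.
Sum = Δt · [f(-2.5) + f(-2) + f(-1.5)].
Sum = -31.

-31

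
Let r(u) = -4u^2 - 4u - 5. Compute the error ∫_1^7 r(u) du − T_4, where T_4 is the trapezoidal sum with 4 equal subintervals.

Exact integral: ∫_1^7 r(u) du = -582.
T_4 = -591.
Error = -582 − (-591) = 9.

9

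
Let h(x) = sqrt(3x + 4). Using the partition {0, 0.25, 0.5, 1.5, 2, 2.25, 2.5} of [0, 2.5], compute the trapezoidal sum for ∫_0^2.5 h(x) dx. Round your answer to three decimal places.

6.877

Subinterval widths: 0.25, 0.25, 1, 0.5, 0.25, 0.25.
h(0) ≈ 2.000, h(0.25) ≈ 2.179, h(0.5) ≈ 2.345, h(1.5) ≈ 2.915, h(2) ≈ 3.162, h(2.25) ≈ 3.279, h(2.5) ≈ 3.391.
On each subinterval the trapezoid contributes (Δx_i/2)·[h(x_{i-1}) + h(x_i)].
Sum ≈ 6.877.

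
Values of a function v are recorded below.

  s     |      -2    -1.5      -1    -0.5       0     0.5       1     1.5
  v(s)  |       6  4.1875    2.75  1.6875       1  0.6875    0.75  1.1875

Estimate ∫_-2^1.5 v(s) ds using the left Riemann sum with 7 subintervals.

Δs = 0.5.
Sum = 0.5·[6 + 4.1875 + 2.75 + 1.6875 + 1 + 0.6875 + 0.75] = 8.53125.

8.53125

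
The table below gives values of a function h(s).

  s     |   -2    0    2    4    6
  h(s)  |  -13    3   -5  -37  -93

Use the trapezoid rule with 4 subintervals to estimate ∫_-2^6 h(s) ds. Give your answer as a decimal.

Δs = 2.
T_4 = (2/2)·[(-13) + 2·3 + 2·(-5) + 2·(-37) + (-93)] = -184.

-184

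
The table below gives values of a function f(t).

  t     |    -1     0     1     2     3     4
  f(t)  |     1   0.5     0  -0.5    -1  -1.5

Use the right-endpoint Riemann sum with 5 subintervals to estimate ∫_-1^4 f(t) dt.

Δt = 1.
Sum = 1·[0.5 + 0 + (-0.5) + (-1) + (-1.5)] = -2.5.

-2.5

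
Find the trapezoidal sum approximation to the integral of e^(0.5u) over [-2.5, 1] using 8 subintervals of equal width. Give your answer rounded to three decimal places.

2.735

Δu = (1 − (-2.5))/8 = 0.4375.
f(-2.5) ≈ 0.287, f(-2.0625) ≈ 0.357, f(-1.625) ≈ 0.444, f(-1.1875) ≈ 0.552, f(-0.75) ≈ 0.687, f(-0.3125) ≈ 0.855, f(0.125) ≈ 1.064, f(0.5625) ≈ 1.325, f(1) ≈ 1.649.
T_8 = (Δu/2)·[f(u_0) + 2f(u_1) + ... + 2f(u_{7}) + f(u_8)].
Sum ≈ 2.735.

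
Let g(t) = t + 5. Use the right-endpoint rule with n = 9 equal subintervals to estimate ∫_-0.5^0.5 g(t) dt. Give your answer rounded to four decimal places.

Δt = (0.5 − (-0.5))/9 = 1/9.
Right endpoints: -7/18, -5/18, -1/6, -1/18, 1/18, 1/6, 5/18, 7/18, 0.5.
g(-7/18) = 83/18, g(-5/18) = 85/18, g(-1/6) = 29/6, g(-1/18) = 89/18, g(1/18) = 91/18, g(1/6) = 31/6, g(5/18) = 95/18, g(7/18) = 97/18, g(0.5) = 5.5.
Sum = Δt · [g(-7/18) + g(-5/18) + g(-1/6) + ...].
Sum ≈ 5.0556.

5.0556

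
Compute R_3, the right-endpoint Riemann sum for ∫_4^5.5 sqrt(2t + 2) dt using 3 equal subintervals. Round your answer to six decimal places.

5.193139

Δt = (5.5 − 4)/3 = 0.5.
Right endpoints: 4.5, 5, 5.5.
f(4.5) ≈ 3.316625, f(5) ≈ 3.464102, f(5.5) ≈ 3.605551.
Sum = Δt · [f(4.5) + f(5) + f(5.5)].
Sum ≈ 5.193139.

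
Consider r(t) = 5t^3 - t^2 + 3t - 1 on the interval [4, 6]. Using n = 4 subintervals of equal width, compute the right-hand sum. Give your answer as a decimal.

1470

Δt = (6 − 4)/4 = 0.5.
Right endpoints: 4.5, 5, 5.5, 6.
r(4.5) = 447.875, r(5) = 614, r(5.5) = 817.125, r(6) = 1061.
Sum = Δt · [r(4.5) + r(5) + r(5.5) + r(6)].
Sum = 1470.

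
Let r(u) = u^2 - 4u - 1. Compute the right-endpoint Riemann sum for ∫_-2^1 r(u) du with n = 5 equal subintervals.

Δu = (1 − (-2))/5 = 0.6.
Right endpoints: -1.4, -0.8, -0.2, 0.4, 1.
r(-1.4) = 6.56, r(-0.8) = 2.84, r(-0.2) = -0.16, r(0.4) = -2.44, r(1) = -4.
Sum = Δu · [r(-1.4) + r(-0.8) + r(-0.2) + r(0.4) + r(1)].
Sum = 1.68.

1.68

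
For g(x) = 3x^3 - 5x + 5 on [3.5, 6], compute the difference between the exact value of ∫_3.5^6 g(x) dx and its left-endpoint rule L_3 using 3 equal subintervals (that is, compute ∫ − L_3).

Exact integral: ∫_3.5^6 g(x) dx = 812.578125.
L_3 = 613.75.
Error = 812.578125 − 613.75 = 198.828125.

198.828125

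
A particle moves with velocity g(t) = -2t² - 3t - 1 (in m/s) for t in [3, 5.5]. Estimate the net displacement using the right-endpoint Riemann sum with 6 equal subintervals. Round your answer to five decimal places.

-137.85301

Δt = (5.5 − 3)/6 = 5/12.
Right endpoints: 41/12, 23/6, 4.25, 14/3, 61/12, 5.5.
g(41/12) = -2491/72, g(23/6) = -377/9, g(4.25) = -49.875, g(14/3) = -527/9, g(61/12) = -4891/72, g(5.5) = -78.
Sum = Δt · [g(41/12) + g(23/6) + g(4.25) + ...].
Sum ≈ -137.85301.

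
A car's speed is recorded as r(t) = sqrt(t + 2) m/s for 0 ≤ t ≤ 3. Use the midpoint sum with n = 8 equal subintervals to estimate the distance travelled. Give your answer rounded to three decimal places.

Δt = (3 − 0)/8 = 0.375.
Midpoints: 0.1875, 0.5625, 0.9375, 1.3125, 1.6875, 2.0625, 2.4375, 2.8125.
r(0.1875) ≈ 1.479, r(0.5625) ≈ 1.601, r(0.9375) ≈ 1.714, r(1.3125) ≈ 1.820, r(1.6875) ≈ 1.920, r(2.0625) ≈ 2.016, r(2.4375) ≈ 2.107, r(2.8125) ≈ 2.194.
Sum = Δt · [r(0.1875) + r(0.5625) + r(0.9375) + ...].
Sum ≈ 5.569.

5.569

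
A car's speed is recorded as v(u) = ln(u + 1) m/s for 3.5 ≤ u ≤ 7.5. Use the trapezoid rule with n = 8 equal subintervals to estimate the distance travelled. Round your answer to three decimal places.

Δu = (7.5 − 3.5)/8 = 0.5.
v(3.5) ≈ 1.504, v(4) ≈ 1.609, v(4.5) ≈ 1.705, v(5) ≈ 1.792, v(5.5) ≈ 1.872, v(6) ≈ 1.946, v(6.5) ≈ 2.015, v(7) ≈ 2.079, v(7.5) ≈ 2.140.
T_8 = (Δu/2)·[v(u_0) + 2v(u_1) + ... + 2v(u_{7}) + v(u_8)].
Sum ≈ 7.420.

7.420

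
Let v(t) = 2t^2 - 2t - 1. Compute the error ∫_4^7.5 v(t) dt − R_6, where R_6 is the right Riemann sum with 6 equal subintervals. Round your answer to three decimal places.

-21.834

Exact integral: ∫_4^7.5 v(t) dt ≈ 194.83333.
R_6 ≈ 216.66782.
Error ≈ 194.83333 − 216.66782 ≈ -21.834.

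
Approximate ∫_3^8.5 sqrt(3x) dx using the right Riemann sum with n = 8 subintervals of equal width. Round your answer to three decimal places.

Δx = (8.5 − 3)/8 = 0.6875.
Right endpoints: 3.6875, 4.375, 5.0625, 5.75, 6.4375, 7.125, 7.8125, 8.5.
f(3.6875) ≈ 3.326, f(4.375) ≈ 3.623, f(5.0625) ≈ 3.897, f(5.75) ≈ 4.153, f(6.4375) ≈ 4.395, f(7.125) ≈ 4.623, f(7.8125) ≈ 4.841, f(8.5) ≈ 5.050.
Sum = Δx · [f(3.6875) + f(4.375) + f(5.0625) + ...].
Sum ≈ 23.312.

23.312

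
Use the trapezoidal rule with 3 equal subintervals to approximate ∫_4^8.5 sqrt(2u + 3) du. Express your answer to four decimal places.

Δu = (8.5 − 4)/3 = 1.5.
f(4) ≈ 3.3166, f(5.5) ≈ 3.7417, f(7) ≈ 4.1231, f(8.5) ≈ 4.4721.
T_3 = (Δu/2)·[f(u_0) + 2f(u_1) + 2f(u_2) + f(u_3)].
Sum ≈ 17.6387.

17.6387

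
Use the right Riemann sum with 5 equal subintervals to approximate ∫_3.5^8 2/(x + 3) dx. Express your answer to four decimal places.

0.9976

Δx = (8 − 3.5)/5 = 0.9.
Right endpoints: 4.4, 5.3, 6.2, 7.1, 8.
f(4.4) = 10/37, f(5.3) = 20/83, f(6.2) = 5/23, f(7.1) = 20/101, f(8) = 2/11.
Sum = Δx · [f(4.4) + f(5.3) + f(6.2) + f(7.1) + f(8)].
Sum ≈ 0.9976.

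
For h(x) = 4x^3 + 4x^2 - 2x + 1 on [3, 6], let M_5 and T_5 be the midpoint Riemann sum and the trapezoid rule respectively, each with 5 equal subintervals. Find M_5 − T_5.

-15.66

M_5 = 1437.78.
T_5 = 1453.44.
M_5 − T_5 = -15.66.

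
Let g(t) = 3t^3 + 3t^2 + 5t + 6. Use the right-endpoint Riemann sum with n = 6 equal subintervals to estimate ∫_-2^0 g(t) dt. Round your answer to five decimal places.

Δt = (0 − (-2))/6 = 1/3.
Right endpoints: -5/3, -4/3, -1, -2/3, -1/3, 0.
g(-5/3) = -71/9, g(-4/3) = -22/9, g(-1) = 1, g(-2/3) = 28/9, g(-1/3) = 41/9, g(0) = 6.
Sum = Δt · [g(-5/3) + g(-4/3) + g(-1) + ...].
Sum ≈ 1.44444.

1.44444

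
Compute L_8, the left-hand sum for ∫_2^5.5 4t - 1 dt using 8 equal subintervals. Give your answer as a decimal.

Δt = (5.5 − 2)/8 = 0.4375.
Left endpoints: 2, 2.4375, 2.875, 3.3125, 3.75, 4.1875, 4.625, 5.0625.
f(2) = 7, f(2.4375) = 8.75, f(2.875) = 10.5, f(3.3125) = 12.25, f(3.75) = 14, f(4.1875) = 15.75, f(4.625) = 17.5, f(5.0625) = 19.25.
Sum = Δt · [f(2) + f(2.4375) + f(2.875) + ...].
Sum = 45.9375.

45.9375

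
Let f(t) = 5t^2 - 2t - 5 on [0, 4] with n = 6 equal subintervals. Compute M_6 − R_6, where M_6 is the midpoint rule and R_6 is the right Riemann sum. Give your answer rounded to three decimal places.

-26.222

M_6 ≈ 69.92593.
R_6 ≈ 96.14815.
M_6 − R_6 ≈ -26.222.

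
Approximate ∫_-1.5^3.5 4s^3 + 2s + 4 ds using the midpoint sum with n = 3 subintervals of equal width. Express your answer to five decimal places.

161.11111

Δs = (3.5 − (-1.5))/3 = 5/3.
Midpoints: -2/3, 1, 8/3.
f(-2/3) = 40/27, f(1) = 10, f(8/3) = 2300/27.
Sum = Δs · [f(-2/3) + f(1) + f(8/3)].
Sum ≈ 161.11111.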